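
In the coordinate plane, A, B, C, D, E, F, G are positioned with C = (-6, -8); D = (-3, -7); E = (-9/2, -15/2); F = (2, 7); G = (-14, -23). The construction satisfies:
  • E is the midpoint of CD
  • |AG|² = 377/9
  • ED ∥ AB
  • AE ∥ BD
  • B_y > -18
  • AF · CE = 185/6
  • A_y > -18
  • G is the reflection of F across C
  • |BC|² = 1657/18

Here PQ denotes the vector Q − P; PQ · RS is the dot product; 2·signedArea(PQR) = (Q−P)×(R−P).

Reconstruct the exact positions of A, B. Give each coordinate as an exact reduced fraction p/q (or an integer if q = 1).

1. A_x = -31/3  [line -3/2·x + -1/2·y + -73/3 = 0 ∩ |AG|² = 377/9]
2. A_y = -53/3  [line -3/2·x + -1/2·y + -73/3 = 0 ∩ |AG|² = 377/9]
   → A = (-31/3, -53/3)
3. B_x = -53/6  [AE ∥ BD ∩ ED ∥ AB]
4. B_y = -103/6  [AE ∥ BD ∩ ED ∥ AB]
   → B = (-53/6, -103/6)

A = (-31/3, -53/3)
B = (-53/6, -103/6)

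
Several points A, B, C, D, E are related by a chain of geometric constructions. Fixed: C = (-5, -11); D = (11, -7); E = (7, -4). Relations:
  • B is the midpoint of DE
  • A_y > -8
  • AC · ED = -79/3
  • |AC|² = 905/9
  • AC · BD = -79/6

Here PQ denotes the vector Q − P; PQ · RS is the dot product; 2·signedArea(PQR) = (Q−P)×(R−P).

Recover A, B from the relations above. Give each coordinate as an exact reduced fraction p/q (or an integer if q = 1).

1. A_x = 13/3  [line -4·x + 3·y + 118/3 = 0 ∩ |AC|² = 905/9]
2. A_y = -22/3  [line -4·x + 3·y + 118/3 = 0 ∩ |AC|² = 905/9]
   → A = (13/3, -22/3)
3. B_x = 9  [B is the midpoint of DE]
4. B_y = -11/2  [B is the midpoint of DE]
   → B = (9, -11/2)

A = (13/3, -22/3)
B = (9, -11/2)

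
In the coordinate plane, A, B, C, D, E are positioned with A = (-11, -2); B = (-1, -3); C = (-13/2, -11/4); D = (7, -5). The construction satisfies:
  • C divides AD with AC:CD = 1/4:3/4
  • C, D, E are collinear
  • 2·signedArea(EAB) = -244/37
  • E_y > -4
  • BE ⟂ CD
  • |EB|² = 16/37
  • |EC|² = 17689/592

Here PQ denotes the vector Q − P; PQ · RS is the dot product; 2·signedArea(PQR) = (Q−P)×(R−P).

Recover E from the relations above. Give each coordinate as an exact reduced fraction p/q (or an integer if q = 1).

1. E_x = -41/37  [C, D, E are collinear ∩ BE ⟂ CD]
2. E_y = -135/37  [C, D, E are collinear ∩ BE ⟂ CD]
   → E = (-41/37, -135/37)

E = (-41/37, -135/37)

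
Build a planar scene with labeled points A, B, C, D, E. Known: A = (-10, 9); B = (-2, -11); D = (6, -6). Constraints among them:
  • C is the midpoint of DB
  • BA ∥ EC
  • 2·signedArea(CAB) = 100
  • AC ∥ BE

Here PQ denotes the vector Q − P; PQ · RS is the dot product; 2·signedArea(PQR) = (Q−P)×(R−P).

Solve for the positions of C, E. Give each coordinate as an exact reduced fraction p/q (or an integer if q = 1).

C = (2, -17/2)
E = (10, -57/2)

1. C_x = 2  [C is the midpoint of DB]
2. C_y = -17/2  [C is the midpoint of DB]
   → C = (2, -17/2)
3. E_x = 10  [BA ∥ EC ∩ AC ∥ BE]
4. E_y = -57/2  [BA ∥ EC ∩ AC ∥ BE]
   → E = (10, -57/2)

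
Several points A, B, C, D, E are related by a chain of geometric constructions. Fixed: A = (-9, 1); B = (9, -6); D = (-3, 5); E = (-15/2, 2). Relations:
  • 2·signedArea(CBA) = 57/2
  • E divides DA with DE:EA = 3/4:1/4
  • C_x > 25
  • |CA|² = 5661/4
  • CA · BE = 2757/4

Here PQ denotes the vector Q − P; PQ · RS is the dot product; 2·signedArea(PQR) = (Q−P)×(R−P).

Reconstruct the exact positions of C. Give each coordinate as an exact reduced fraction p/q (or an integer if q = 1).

1. C_x = 51/2  [2·signedArea(CBA) = 57/2 ∩ CA · BE = 2757/4]
2. C_y = -14  [2·signedArea(CBA) = 57/2 ∩ CA · BE = 2757/4]
   → C = (51/2, -14)

C = (51/2, -14)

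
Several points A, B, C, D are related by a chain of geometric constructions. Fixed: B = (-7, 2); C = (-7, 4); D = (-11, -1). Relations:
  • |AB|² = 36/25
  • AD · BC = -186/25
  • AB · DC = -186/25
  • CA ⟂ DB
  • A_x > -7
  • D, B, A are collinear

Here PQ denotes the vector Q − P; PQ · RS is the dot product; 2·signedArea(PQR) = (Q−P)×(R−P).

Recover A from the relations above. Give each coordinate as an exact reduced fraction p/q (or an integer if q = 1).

1. A_x = -151/25  [D, B, A are collinear ∩ CA ⟂ DB]
2. A_y = 68/25  [D, B, A are collinear ∩ CA ⟂ DB]
   → A = (-151/25, 68/25)

A = (-151/25, 68/25)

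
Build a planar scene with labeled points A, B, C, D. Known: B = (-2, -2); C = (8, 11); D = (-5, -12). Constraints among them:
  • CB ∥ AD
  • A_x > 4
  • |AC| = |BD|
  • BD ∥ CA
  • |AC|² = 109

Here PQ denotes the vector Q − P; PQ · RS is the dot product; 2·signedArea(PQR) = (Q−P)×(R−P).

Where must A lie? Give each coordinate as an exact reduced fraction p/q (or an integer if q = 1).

A = (5, 1)

1. A_x = 5  [CB ∥ AD ∩ BD ∥ CA]
2. A_y = 1  [CB ∥ AD ∩ BD ∥ CA]
   → A = (5, 1)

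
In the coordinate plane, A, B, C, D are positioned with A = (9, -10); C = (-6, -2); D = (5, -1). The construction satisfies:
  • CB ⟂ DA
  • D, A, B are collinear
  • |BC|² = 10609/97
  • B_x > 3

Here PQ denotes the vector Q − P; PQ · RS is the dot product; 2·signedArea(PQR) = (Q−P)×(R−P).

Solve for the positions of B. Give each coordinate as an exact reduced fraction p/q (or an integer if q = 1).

B = (345/97, 218/97)

1. B_x = 345/97  [D, A, B are collinear ∩ CB ⟂ DA]
2. B_y = 218/97  [D, A, B are collinear ∩ CB ⟂ DA]
   → B = (345/97, 218/97)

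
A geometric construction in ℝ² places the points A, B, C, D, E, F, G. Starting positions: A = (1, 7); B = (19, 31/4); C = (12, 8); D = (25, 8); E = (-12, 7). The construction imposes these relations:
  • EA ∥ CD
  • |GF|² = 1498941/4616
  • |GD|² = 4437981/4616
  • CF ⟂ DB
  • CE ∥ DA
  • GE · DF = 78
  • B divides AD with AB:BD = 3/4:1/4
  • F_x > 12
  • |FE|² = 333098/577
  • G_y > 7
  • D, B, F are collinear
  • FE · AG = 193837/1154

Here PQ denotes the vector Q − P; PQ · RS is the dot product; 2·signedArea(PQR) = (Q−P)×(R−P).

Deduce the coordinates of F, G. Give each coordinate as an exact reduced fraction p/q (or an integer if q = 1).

F = (6937/577, 4304/577)
G = (-13835/2308, 16421/2308)

1. F_x = 6937/577  [D, B, F are collinear ∩ CF ⟂ DB]
2. F_y = 4304/577  [D, B, F are collinear ∩ CF ⟂ DB]
   → F = (6937/577, 4304/577)
3. G_x = -13835/2308  [GE · DF = 78 ∩ FE · AG = 193837/1154]
4. G_y = 16421/2308  [GE · DF = 78 ∩ FE · AG = 193837/1154]
   → G = (-13835/2308, 16421/2308)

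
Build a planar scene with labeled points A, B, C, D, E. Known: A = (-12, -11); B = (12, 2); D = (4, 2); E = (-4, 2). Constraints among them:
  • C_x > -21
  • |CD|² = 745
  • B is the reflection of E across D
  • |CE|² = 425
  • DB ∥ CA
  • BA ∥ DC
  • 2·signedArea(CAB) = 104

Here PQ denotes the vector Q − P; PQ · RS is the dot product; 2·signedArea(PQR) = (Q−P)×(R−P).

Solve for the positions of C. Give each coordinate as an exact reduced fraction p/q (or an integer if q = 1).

C = (-20, -11)

1. C_x = -20  [DB ∥ CA ∩ BA ∥ DC]
2. C_y = -11  [DB ∥ CA ∩ BA ∥ DC]
   → C = (-20, -11)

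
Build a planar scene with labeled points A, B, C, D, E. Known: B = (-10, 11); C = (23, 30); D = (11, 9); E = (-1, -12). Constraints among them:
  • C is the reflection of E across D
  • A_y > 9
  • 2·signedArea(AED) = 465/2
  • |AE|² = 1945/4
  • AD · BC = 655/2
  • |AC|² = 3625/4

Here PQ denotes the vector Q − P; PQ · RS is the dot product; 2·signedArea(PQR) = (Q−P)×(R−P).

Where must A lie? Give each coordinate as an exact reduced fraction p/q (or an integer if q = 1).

1. A_x = 1/2  [2·signedArea(AED) = 465/2 ∩ AD · BC = 655/2]
2. A_y = 10  [2·signedArea(AED) = 465/2 ∩ AD · BC = 655/2]
   → A = (1/2, 10)

A = (1/2, 10)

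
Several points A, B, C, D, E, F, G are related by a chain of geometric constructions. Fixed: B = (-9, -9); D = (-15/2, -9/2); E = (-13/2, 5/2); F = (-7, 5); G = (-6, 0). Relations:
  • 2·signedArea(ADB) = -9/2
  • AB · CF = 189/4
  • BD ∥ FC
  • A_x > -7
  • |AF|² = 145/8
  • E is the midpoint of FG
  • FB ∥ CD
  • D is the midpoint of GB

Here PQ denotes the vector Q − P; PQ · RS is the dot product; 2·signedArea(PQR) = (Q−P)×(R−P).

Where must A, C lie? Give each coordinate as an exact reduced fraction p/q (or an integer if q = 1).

1. C_x = -11/2  [FB ∥ CD ∩ BD ∥ FC]
2. C_y = 19/2  [FB ∥ CD ∩ BD ∥ FC]
   → C = (-11/2, 19/2)
3. A_x = -27/4  [2·signedArea(ADB) = -9/2 ∩ AB · CF = 189/4]
4. A_y = 3/4  [2·signedArea(ADB) = -9/2 ∩ AB · CF = 189/4]
   → A = (-27/4, 3/4)

A = (-27/4, 3/4)
C = (-11/2, 19/2)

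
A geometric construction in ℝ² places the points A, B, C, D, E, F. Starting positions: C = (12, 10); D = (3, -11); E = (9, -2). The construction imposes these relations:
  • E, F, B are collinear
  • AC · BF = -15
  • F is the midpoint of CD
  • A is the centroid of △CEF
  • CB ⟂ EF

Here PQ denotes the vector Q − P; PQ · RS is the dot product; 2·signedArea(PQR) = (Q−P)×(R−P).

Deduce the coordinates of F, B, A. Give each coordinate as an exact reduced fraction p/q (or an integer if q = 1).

1. F_x = 15/2  [F is the midpoint of CD]
2. F_y = -1/2  [F is the midpoint of CD]
   → F = (15/2, -1/2)
3. B_x = 9/2  [E, F, B are collinear ∩ CB ⟂ EF]
4. B_y = 5/2  [E, F, B are collinear ∩ CB ⟂ EF]
   → B = (9/2, 5/2)
5. A_x = 19/2  [A is the centroid of △CEF]
6. A_y = 5/2  [A is the centroid of △CEF]
   → A = (19/2, 5/2)

A = (19/2, 5/2)
B = (9/2, 5/2)
F = (15/2, -1/2)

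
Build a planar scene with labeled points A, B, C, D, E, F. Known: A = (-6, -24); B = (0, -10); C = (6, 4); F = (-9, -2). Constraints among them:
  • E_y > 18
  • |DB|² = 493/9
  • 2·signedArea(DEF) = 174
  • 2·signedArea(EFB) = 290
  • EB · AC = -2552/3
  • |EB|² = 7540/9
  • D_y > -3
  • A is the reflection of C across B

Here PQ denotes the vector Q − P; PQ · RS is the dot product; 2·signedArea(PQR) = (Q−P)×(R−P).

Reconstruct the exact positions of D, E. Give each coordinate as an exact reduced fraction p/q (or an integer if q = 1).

D = (-1, -8/3)
E = (4, 56/3)

1. E_x = 4  [2·signedArea(EFB) = 290 ∩ EB · AC = -2552/3]
2. E_y = 56/3  [2·signedArea(EFB) = 290 ∩ EB · AC = -2552/3]
   → E = (4, 56/3)
3. D_x = -1  [line 62/3·x + -13·y + -14 = 0 ∩ |DB|² = 493/9]
4. D_y = -8/3  [line 62/3·x + -13·y + -14 = 0 ∩ |DB|² = 493/9]
   → D = (-1, -8/3)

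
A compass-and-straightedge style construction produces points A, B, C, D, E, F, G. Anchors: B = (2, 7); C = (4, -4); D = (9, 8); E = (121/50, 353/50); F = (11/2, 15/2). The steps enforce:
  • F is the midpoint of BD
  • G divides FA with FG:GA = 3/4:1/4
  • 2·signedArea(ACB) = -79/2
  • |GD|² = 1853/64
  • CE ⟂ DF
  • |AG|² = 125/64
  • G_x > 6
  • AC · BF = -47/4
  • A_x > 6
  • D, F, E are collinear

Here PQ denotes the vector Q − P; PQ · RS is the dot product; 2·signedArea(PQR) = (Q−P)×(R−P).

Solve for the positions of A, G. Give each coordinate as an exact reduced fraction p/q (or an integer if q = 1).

A = (13/2, 2)
G = (25/4, 27/8)

1. A_x = 13/2  [2·signedArea(ACB) = -79/2 ∩ AC · BF = -47/4]
2. A_y = 2  [2·signedArea(ACB) = -79/2 ∩ AC · BF = -47/4]
   → A = (13/2, 2)
3. G_x = 25/4  [G divides FA with FG:GA = 3/4:1/4]
4. G_y = 27/8  [G divides FA with FG:GA = 3/4:1/4]
   → G = (25/4, 27/8)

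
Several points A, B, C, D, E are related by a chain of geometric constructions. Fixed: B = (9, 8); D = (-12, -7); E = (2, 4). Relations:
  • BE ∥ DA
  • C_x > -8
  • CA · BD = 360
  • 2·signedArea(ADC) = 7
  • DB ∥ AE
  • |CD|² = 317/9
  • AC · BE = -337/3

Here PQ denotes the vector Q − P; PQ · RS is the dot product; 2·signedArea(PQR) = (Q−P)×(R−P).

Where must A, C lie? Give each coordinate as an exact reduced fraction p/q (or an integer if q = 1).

1. A_x = -19  [DB ∥ AE ∩ BE ∥ DA]
2. A_y = -11  [DB ∥ AE ∩ BE ∥ DA]
   → A = (-19, -11)
3. C_x = -22/3  [CA · BD = 360 ∩ AC · BE = -337/3]
4. C_y = -10/3  [CA · BD = 360 ∩ AC · BE = -337/3]
   → C = (-22/3, -10/3)

A = (-19, -11)
C = (-22/3, -10/3)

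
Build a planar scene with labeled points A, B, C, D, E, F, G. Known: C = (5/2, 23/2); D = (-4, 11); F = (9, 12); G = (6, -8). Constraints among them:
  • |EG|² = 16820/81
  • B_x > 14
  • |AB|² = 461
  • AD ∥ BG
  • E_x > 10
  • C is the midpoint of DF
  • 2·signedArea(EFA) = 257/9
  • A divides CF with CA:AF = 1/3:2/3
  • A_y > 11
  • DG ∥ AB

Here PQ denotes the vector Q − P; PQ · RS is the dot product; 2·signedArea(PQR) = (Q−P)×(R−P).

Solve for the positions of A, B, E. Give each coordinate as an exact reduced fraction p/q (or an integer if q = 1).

1. A_x = 14/3  [A divides CF with CA:AF = 1/3:2/3]
2. A_y = 35/3  [A divides CF with CA:AF = 1/3:2/3]
   → A = (14/3, 35/3)
3. B_x = 44/3  [AD ∥ BG ∩ DG ∥ AB]
4. B_y = -22/3  [AD ∥ BG ∩ DG ∥ AB]
   → B = (44/3, -22/3)
5. E_x = 98/9  [line 1/3·x + -13/3·y + 184/9 = 0 ∩ |EG|² = 16820/81]
6. E_y = 50/9  [line 1/3·x + -13/3·y + 184/9 = 0 ∩ |EG|² = 16820/81]
   → E = (98/9, 50/9)

A = (14/3, 35/3)
B = (44/3, -22/3)
E = (98/9, 50/9)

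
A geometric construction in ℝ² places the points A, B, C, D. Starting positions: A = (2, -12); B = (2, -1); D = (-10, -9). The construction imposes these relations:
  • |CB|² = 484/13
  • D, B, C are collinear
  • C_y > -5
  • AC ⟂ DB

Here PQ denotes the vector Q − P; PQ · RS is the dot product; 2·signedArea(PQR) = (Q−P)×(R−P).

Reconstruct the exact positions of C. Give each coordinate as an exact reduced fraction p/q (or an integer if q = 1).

C = (-40/13, -57/13)

1. C_x = -40/13  [D, B, C are collinear ∩ AC ⟂ DB]
2. C_y = -57/13  [D, B, C are collinear ∩ AC ⟂ DB]
   → C = (-40/13, -57/13)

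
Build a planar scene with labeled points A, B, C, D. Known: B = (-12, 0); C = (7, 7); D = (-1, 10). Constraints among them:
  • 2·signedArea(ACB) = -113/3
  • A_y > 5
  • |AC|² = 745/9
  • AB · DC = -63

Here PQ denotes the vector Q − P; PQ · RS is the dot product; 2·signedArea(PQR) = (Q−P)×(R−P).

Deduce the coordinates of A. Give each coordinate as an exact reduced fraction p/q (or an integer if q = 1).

1. A_x = -2  [AB · DC = -63 ∩ 2·signedArea(ACB) = -113/3]
2. A_y = 17/3  [AB · DC = -63 ∩ 2·signedArea(ACB) = -113/3]
   → A = (-2, 17/3)

A = (-2, 17/3)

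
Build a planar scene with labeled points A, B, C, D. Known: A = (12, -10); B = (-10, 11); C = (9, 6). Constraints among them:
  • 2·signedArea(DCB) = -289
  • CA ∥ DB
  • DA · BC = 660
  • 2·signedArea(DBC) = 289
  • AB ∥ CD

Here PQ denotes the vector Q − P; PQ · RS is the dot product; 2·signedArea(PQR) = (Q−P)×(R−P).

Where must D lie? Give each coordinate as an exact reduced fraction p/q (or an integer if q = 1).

1. D_x = -13  [CA ∥ DB ∩ AB ∥ CD]
2. D_y = 27  [CA ∥ DB ∩ AB ∥ CD]
   → D = (-13, 27)

D = (-13, 27)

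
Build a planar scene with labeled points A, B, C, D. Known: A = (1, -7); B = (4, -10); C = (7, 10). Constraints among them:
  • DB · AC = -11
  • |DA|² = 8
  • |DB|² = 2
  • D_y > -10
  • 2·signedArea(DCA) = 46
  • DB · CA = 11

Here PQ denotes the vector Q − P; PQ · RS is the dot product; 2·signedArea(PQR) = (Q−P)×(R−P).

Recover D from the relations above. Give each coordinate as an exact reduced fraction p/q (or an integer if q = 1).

1. D_x = 3  [2·signedArea(DCA) = 46 ∩ DB · AC = -11]
2. D_y = -9  [2·signedArea(DCA) = 46 ∩ DB · AC = -11]
   → D = (3, -9)

D = (3, -9)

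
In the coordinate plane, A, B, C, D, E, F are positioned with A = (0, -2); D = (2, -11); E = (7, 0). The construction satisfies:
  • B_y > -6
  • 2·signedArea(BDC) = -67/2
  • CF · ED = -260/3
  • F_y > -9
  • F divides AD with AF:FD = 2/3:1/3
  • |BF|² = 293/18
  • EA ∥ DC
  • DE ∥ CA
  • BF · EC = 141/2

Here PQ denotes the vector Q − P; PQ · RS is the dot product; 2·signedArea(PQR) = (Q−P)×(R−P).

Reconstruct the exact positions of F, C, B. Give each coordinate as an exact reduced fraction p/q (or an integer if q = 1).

B = (9/2, -11/2)
C = (-5, -13)
F = (4/3, -8)

1. F_x = 4/3  [F divides AD with AF:FD = 2/3:1/3]
2. F_y = -8  [F divides AD with AF:FD = 2/3:1/3]
   → F = (4/3, -8)
3. C_x = -5  [DE ∥ CA ∩ EA ∥ DC]
4. C_y = -13  [DE ∥ CA ∩ EA ∥ DC]
   → C = (-5, -13)
5. B_x = 9/2  [BF · EC = 141/2 ∩ 2·signedArea(BDC) = -67/2]
6. B_y = -11/2  [BF · EC = 141/2 ∩ 2·signedArea(BDC) = -67/2]
   → B = (9/2, -11/2)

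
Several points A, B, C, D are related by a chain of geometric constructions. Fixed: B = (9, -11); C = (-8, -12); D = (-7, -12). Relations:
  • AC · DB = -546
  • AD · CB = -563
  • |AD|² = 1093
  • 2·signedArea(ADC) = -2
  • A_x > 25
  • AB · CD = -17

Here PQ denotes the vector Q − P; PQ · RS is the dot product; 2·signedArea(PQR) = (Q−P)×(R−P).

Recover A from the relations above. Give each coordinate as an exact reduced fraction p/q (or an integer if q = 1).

1. A_x = 26  [AD · CB = -563 ∩ 2·signedArea(ADC) = -2]
2. A_y = -10  [AD · CB = -563 ∩ 2·signedArea(ADC) = -2]
   → A = (26, -10)

A = (26, -10)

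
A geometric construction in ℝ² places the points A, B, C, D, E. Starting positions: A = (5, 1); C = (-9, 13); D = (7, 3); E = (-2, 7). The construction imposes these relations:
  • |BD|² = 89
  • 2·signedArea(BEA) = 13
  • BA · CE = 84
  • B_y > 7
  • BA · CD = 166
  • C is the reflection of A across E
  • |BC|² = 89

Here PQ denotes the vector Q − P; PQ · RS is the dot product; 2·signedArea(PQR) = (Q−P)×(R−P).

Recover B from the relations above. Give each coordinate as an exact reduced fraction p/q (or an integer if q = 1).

1. B_x = -1  [2·signedArea(BEA) = 13 ∩ BA · CE = 84]
2. B_y = 8  [2·signedArea(BEA) = 13 ∩ BA · CE = 84]
   → B = (-1, 8)

B = (-1, 8)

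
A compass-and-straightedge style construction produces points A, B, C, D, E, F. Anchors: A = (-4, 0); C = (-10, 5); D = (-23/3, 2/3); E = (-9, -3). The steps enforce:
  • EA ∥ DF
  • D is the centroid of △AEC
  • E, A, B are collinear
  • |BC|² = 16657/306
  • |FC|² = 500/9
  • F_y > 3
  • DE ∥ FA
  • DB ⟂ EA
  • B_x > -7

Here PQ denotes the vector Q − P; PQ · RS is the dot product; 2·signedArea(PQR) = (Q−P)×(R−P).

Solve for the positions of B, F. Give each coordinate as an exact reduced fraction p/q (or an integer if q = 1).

1. B_x = -653/102  [E, A, B are collinear ∩ DB ⟂ EA]
2. B_y = -49/34  [E, A, B are collinear ∩ DB ⟂ EA]
   → B = (-653/102, -49/34)
3. F_x = -8/3  [DE ∥ FA ∩ EA ∥ DF]
4. F_y = 11/3  [DE ∥ FA ∩ EA ∥ DF]
   → F = (-8/3, 11/3)

B = (-653/102, -49/34)
F = (-8/3, 11/3)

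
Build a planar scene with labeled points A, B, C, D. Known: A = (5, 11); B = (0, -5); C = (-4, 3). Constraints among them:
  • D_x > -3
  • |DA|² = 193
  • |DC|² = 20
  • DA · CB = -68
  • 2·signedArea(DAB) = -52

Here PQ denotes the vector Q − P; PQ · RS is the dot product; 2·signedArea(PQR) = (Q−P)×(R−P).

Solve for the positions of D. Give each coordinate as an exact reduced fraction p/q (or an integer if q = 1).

D = (-2, -1)

1. D_x = -2  [2·signedArea(DAB) = -52 ∩ DA · CB = -68]
2. D_y = -1  [2·signedArea(DAB) = -52 ∩ DA · CB = -68]
   → D = (-2, -1)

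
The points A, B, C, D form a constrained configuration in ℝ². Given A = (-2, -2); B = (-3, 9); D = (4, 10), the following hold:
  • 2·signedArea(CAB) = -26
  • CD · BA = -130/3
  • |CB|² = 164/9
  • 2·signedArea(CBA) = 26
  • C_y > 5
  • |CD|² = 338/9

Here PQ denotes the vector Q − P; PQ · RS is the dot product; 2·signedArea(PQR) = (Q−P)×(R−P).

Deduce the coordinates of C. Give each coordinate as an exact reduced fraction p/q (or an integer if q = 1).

1. C_x = -1/3  [2·signedArea(CAB) = -26 ∩ CD · BA = -130/3]
2. C_y = 17/3  [2·signedArea(CAB) = -26 ∩ CD · BA = -130/3]
   → C = (-1/3, 17/3)

C = (-1/3, 17/3)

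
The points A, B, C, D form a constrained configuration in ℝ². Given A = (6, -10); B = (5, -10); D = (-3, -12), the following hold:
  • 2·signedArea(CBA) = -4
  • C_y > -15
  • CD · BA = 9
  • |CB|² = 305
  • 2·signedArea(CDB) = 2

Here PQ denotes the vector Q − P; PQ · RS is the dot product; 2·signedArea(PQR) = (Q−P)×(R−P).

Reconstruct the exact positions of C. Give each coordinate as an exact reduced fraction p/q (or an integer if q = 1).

1. C_x = -12  [CD · BA = 9 ∩ 2·signedArea(CDB) = 2]
2. C_y = -14  [CD · BA = 9 ∩ 2·signedArea(CDB) = 2]
   → C = (-12, -14)

C = (-12, -14)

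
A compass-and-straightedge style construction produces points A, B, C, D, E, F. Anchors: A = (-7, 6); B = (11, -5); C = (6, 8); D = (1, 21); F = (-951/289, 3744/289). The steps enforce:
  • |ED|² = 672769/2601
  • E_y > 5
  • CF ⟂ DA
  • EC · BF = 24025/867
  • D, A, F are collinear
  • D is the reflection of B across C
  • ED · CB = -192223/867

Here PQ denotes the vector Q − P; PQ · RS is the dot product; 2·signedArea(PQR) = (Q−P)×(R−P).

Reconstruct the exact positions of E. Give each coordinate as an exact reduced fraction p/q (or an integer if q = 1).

E = (3962/867, 1537/289)

1. E_x = 3962/867  [EC · BF = 24025/867 ∩ ED · CB = -192223/867]
2. E_y = 1537/289  [EC · BF = 24025/867 ∩ ED · CB = -192223/867]
   → E = (3962/867, 1537/289)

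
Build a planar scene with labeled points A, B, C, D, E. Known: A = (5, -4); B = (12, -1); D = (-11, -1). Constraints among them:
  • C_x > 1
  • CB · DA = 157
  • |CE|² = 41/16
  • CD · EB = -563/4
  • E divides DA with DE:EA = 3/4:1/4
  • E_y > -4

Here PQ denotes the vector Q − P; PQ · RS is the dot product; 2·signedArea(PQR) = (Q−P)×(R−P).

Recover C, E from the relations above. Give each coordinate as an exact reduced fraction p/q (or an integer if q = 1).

C = (2, -2)
E = (1, -13/4)

1. E_x = 1  [E divides DA with DE:EA = 3/4:1/4]
2. E_y = -13/4  [E divides DA with DE:EA = 3/4:1/4]
   → E = (1, -13/4)
3. C_x = 2  [CB · DA = 157 ∩ CD · EB = -563/4]
4. C_y = -2  [CB · DA = 157 ∩ CD · EB = -563/4]
   → C = (2, -2)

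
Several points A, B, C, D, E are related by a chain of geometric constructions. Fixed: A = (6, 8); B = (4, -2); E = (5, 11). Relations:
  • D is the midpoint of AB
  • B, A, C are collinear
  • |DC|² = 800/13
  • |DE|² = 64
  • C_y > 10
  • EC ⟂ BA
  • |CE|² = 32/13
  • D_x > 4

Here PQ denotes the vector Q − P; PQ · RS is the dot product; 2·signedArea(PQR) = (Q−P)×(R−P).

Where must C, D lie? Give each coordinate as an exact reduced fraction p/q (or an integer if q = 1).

C = (85/13, 139/13)
D = (5, 3)

1. C_x = 85/13  [B, A, C are collinear ∩ EC ⟂ BA]
2. C_y = 139/13  [B, A, C are collinear ∩ EC ⟂ BA]
   → C = (85/13, 139/13)
3. D_x = 5  [D is the midpoint of AB]
4. D_y = 3  [D is the midpoint of AB]
   → D = (5, 3)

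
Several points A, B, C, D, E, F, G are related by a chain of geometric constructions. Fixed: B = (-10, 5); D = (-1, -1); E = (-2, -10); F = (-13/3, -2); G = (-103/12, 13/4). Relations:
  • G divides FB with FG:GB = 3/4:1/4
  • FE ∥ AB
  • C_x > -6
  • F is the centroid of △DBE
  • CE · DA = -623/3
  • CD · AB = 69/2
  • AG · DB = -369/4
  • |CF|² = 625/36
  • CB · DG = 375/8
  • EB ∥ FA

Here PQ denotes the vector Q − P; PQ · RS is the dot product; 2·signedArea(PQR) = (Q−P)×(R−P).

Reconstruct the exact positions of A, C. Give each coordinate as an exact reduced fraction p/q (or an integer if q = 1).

1. A_x = -37/3  [FE ∥ AB ∩ EB ∥ FA]
2. A_y = 13  [FE ∥ AB ∩ EB ∥ FA]
   → A = (-37/3, 13)
3. C_x = -11/2  [CE · DA = -623/3 ∩ CB · DG = 375/8]
4. C_y = 2  [CE · DA = -623/3 ∩ CB · DG = 375/8]
   → C = (-11/2, 2)

A = (-37/3, 13)
C = (-11/2, 2)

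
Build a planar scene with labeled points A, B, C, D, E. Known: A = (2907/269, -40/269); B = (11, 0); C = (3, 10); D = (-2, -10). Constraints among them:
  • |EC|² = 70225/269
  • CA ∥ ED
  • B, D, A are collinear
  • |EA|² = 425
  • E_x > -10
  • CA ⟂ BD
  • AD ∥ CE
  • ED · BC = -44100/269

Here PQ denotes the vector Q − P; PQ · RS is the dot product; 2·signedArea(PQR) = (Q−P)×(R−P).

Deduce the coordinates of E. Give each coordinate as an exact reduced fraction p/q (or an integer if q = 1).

E = (-2638/269, 40/269)

1. E_x = -2638/269  [CA ∥ ED ∩ AD ∥ CE]
2. E_y = 40/269  [CA ∥ ED ∩ AD ∥ CE]
   → E = (-2638/269, 40/269)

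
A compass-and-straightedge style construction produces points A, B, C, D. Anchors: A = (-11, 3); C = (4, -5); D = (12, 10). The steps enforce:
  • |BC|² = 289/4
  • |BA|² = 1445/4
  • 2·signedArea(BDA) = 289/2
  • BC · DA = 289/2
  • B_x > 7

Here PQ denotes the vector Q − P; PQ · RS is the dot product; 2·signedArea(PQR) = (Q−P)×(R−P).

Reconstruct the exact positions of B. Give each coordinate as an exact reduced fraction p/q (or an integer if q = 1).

1. B_x = 8  [BC · DA = 289/2 ∩ 2·signedArea(BDA) = 289/2]
2. B_y = 5/2  [BC · DA = 289/2 ∩ 2·signedArea(BDA) = 289/2]
   → B = (8, 5/2)

B = (8, 5/2)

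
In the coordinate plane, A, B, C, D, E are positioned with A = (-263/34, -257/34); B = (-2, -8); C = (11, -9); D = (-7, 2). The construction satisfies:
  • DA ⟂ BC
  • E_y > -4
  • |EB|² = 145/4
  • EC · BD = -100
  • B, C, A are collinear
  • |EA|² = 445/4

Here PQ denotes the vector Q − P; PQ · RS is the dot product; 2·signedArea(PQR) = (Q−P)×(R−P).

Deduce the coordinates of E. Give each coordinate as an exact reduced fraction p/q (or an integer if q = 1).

1. E_x = 2  [line 5·x + -10·y + -45 = 0 ∩ |EB|² = 145/4]
2. E_y = -7/2  [line 5·x + -10·y + -45 = 0 ∩ |EB|² = 145/4]
   → E = (2, -7/2)

E = (2, -7/2)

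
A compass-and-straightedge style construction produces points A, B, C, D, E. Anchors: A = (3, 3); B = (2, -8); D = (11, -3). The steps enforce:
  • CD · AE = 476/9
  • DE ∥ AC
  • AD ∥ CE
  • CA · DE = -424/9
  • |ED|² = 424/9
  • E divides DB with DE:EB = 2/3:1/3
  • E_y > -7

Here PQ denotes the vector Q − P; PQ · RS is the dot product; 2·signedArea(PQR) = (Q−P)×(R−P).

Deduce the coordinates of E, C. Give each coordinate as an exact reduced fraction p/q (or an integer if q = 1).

1. E_x = 5  [E divides DB with DE:EB = 2/3:1/3]
2. E_y = -19/3  [E divides DB with DE:EB = 2/3:1/3]
   → E = (5, -19/3)
3. C_x = -3  [AD ∥ CE ∩ DE ∥ AC]
4. C_y = -1/3  [AD ∥ CE ∩ DE ∥ AC]
   → C = (-3, -1/3)

C = (-3, -1/3)
E = (5, -19/3)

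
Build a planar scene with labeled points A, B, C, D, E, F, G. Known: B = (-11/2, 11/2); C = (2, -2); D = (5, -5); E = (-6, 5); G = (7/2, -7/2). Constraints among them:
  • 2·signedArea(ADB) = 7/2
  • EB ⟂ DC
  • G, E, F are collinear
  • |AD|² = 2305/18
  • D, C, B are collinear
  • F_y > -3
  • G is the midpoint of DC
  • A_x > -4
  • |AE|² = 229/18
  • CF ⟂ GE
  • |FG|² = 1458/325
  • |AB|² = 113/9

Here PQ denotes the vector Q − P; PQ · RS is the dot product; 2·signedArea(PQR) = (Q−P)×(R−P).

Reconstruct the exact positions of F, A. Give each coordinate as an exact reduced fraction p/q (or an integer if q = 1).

A = (-19/6, 17/6)
F = (1249/650, -1357/650)

1. F_x = 1249/650  [G, E, F are collinear ∩ CF ⟂ GE]
2. F_y = -1357/650  [G, E, F are collinear ∩ CF ⟂ GE]
   → F = (1249/650, -1357/650)
3. A_x = -19/6  [line -21/2·x + -21/2·y + -7/2 = 0 ∩ |AB|² = 113/9]
4. A_y = 17/6  [line -21/2·x + -21/2·y + -7/2 = 0 ∩ |AB|² = 113/9]
   → A = (-19/6, 17/6)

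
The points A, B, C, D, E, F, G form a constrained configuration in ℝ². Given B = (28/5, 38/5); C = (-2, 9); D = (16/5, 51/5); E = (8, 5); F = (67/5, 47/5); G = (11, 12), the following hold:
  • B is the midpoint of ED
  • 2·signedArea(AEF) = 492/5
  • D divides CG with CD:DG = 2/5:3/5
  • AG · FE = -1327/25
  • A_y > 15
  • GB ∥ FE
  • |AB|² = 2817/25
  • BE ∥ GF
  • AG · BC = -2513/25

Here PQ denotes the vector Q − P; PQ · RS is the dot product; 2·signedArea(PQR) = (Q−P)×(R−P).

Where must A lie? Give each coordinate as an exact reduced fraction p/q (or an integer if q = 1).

A = (-8/5, 77/5)

1. A_x = -8/5  [AG · FE = -1327/25 ∩ 2·signedArea(AEF) = 492/5]
2. A_y = 77/5  [AG · FE = -1327/25 ∩ 2·signedArea(AEF) = 492/5]
   → A = (-8/5, 77/5)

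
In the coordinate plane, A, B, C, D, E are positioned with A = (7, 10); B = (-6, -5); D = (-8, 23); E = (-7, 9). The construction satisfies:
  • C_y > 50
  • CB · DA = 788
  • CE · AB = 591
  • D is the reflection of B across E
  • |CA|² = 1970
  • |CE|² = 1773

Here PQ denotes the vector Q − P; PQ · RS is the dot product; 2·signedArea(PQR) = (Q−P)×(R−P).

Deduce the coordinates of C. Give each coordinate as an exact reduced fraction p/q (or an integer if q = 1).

1. C_x = -10  [CB · DA = 788 ∩ CE · AB = 591]
2. C_y = 51  [CB · DA = 788 ∩ CE · AB = 591]
   → C = (-10, 51)

C = (-10, 51)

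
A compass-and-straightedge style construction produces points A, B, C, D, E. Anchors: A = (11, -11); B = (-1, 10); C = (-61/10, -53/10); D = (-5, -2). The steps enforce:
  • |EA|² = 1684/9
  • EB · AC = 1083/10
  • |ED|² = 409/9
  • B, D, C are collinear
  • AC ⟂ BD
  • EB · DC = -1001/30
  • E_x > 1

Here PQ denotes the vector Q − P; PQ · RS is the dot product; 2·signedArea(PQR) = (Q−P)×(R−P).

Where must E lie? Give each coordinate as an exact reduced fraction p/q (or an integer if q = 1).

E = (5/3, -1)

1. E_x = 5/3  [EB · DC = -1001/30 ∩ EB · AC = 1083/10]
2. E_y = -1  [EB · DC = -1001/30 ∩ EB · AC = 1083/10]
   → E = (5/3, -1)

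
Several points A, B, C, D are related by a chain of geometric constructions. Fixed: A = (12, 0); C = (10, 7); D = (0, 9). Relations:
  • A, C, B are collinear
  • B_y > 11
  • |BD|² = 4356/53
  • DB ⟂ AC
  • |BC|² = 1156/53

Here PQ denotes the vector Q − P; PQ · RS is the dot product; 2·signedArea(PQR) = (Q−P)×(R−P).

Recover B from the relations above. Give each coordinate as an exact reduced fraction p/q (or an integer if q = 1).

B = (462/53, 609/53)

1. B_x = 462/53  [A, C, B are collinear ∩ DB ⟂ AC]
2. B_y = 609/53  [A, C, B are collinear ∩ DB ⟂ AC]
   → B = (462/53, 609/53)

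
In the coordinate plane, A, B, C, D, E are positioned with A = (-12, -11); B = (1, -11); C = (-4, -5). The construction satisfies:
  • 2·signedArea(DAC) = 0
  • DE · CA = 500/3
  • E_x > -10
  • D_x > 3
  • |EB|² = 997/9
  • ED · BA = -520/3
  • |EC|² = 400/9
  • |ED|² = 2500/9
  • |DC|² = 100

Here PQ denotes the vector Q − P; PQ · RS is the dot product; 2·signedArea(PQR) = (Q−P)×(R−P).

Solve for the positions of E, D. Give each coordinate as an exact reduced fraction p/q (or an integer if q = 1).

D = (4, 1)
E = (-28/3, -9)

1. D_x = 4  [line -6·x + 8·y + 16 = 0 ∩ |DC|² = 100]
2. D_y = 1  [line -6·x + 8·y + 16 = 0 ∩ |DC|² = 100]
   → D = (4, 1)
3. E_x = -28/3  [ED · BA = -520/3 ∩ DE · CA = 500/3]
4. E_y = -9  [ED · BA = -520/3 ∩ DE · CA = 500/3]
   → E = (-28/3, -9)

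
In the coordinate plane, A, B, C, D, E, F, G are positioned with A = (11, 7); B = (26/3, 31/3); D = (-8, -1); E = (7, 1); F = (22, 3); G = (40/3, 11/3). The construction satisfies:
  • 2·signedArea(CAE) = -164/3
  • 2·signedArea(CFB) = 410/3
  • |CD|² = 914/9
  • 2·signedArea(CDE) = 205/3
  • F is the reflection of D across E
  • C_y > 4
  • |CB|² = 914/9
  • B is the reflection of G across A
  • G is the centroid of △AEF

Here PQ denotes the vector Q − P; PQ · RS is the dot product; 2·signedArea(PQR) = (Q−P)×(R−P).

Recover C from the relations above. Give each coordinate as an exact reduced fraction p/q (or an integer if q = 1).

C = (1/3, 14/3)

1. C_x = 1/3  [2·signedArea(CAE) = -164/3 ∩ 2·signedArea(CFB) = 410/3]
2. C_y = 14/3  [2·signedArea(CAE) = -164/3 ∩ 2·signedArea(CFB) = 410/3]
   → C = (1/3, 14/3)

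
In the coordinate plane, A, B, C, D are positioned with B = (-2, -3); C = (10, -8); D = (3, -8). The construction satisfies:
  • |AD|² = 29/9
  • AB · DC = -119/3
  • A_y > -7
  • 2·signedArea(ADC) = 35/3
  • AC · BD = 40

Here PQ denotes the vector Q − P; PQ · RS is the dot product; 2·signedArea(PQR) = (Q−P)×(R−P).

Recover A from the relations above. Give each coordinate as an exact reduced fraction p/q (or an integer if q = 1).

A = (11/3, -19/3)

1. A_x = 11/3  [AB · DC = -119/3 ∩ AC · BD = 40]
2. A_y = -19/3  [AB · DC = -119/3 ∩ AC · BD = 40]
   → A = (11/3, -19/3)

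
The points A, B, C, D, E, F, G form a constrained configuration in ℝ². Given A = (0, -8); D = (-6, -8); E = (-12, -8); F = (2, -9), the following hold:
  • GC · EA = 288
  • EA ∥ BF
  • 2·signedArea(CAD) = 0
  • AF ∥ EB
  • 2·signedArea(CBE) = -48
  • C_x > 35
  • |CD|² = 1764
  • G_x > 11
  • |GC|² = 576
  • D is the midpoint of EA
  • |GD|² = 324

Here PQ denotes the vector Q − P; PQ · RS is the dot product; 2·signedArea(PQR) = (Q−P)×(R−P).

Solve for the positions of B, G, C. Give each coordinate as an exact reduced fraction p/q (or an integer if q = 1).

B = (-10, -9)
C = (36, -8)
G = (12, -8)

1. B_x = -10  [EA ∥ BF ∩ AF ∥ EB]
2. B_y = -9  [EA ∥ BF ∩ AF ∥ EB]
   → B = (-10, -9)
3. C_x = 36  [2·signedArea(CAD) = 0 ∩ 2·signedArea(CBE) = -48]
4. C_y = -8  [2·signedArea(CAD) = 0 ∩ 2·signedArea(CBE) = -48]
   → C = (36, -8)
5. G_x = 12  [GC · EA = 288]
6. G_y = -8  [|GC|² = 576]
   → G = (12, -8)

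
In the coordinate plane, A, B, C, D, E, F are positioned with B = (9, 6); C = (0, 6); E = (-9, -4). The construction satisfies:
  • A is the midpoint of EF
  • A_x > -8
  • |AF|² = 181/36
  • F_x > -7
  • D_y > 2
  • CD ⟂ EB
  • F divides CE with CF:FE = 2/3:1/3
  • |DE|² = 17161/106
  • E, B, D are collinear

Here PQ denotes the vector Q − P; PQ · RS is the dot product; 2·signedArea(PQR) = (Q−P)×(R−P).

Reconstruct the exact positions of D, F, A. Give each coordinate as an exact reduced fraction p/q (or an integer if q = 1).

1. D_x = 225/106  [E, B, D are collinear ∩ CD ⟂ EB]
2. D_y = 231/106  [E, B, D are collinear ∩ CD ⟂ EB]
   → D = (225/106, 231/106)
3. F_x = -6  [F divides CE with CF:FE = 2/3:1/3]
4. F_y = -2/3  [F divides CE with CF:FE = 2/3:1/3]
   → F = (-6, -2/3)
5. A_x = -15/2  [A is the midpoint of EF]
6. A_y = -7/3  [A is the midpoint of EF]
   → A = (-15/2, -7/3)

A = (-15/2, -7/3)
D = (225/106, 231/106)
F = (-6, -2/3)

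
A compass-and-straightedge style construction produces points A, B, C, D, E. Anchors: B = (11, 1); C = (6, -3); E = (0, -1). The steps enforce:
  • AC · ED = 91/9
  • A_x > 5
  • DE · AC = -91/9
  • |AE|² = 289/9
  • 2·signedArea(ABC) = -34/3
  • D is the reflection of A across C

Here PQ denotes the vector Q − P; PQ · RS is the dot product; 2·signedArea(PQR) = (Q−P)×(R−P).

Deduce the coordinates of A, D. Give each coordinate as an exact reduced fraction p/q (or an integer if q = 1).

A = (17/3, -1)
D = (19/3, -5)

1. A_x = 17/3  [line 4·x + -5·y + -83/3 = 0 ∩ |AE|² = 289/9]
2. A_y = -1  [line 4·x + -5·y + -83/3 = 0 ∩ |AE|² = 289/9]
   → A = (17/3, -1)
3. D_x = 19/3  [D is the reflection of A across C]
4. D_y = -5  [D is the reflection of A across C]
   → D = (19/3, -5)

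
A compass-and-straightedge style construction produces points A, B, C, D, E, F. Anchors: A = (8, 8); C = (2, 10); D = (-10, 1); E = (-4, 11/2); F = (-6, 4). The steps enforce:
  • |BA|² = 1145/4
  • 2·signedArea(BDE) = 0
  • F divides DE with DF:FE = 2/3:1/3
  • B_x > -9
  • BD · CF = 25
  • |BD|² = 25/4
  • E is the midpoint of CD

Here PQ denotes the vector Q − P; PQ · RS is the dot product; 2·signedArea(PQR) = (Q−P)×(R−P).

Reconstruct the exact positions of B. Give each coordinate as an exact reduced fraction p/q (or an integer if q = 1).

1. B_x = -8  [2·signedArea(BDE) = 0 ∩ BD · CF = 25]
2. B_y = 5/2  [2·signedArea(BDE) = 0 ∩ BD · CF = 25]
   → B = (-8, 5/2)

B = (-8, 5/2)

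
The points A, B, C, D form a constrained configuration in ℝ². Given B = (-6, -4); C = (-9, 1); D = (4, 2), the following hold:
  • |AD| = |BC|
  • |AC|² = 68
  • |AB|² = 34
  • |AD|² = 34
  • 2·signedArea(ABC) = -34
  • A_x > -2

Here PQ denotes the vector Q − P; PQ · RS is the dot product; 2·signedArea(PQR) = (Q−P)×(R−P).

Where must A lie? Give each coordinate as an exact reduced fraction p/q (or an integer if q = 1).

1. A_x = -1  [line -5·x + -3·y + -8 = 0 ∩ |AB|² = 34]
2. A_y = -1  [line -5·x + -3·y + -8 = 0 ∩ |AB|² = 34]
   → A = (-1, -1)

A = (-1, -1)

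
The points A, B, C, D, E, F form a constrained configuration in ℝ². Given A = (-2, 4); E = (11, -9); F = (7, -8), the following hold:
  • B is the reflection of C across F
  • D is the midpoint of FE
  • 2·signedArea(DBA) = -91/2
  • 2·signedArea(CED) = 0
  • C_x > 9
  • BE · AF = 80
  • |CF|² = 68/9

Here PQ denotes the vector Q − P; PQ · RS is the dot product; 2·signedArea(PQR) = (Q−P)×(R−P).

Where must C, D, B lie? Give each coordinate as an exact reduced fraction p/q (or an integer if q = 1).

1. D_x = 9  [D is the midpoint of FE]
2. D_y = -17/2  [D is the midpoint of FE]
   → D = (9, -17/2)
3. B_x = 13/3  [BE · AF = 80 ∩ 2·signedArea(DBA) = -91/2]
4. B_y = -22/3  [BE · AF = 80 ∩ 2·signedArea(DBA) = -91/2]
   → B = (13/3, -22/3)
5. C_x = 29/3  [2·signedArea(CED) = 0 ∩ B is the reflection of C across F]
6. C_y = -26/3  [2·signedArea(CED) = 0 ∩ B is the reflection of C across F]
   → C = (29/3, -26/3)

B = (13/3, -22/3)
C = (29/3, -26/3)
D = (9, -17/2)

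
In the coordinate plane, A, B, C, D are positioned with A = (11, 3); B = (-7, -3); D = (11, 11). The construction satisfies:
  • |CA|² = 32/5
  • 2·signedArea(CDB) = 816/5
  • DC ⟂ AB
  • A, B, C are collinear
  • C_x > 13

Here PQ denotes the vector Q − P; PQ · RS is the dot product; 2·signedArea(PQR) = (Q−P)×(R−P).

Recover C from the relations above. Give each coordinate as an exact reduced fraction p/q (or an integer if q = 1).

1. C_x = 67/5  [A, B, C are collinear ∩ DC ⟂ AB]
2. C_y = 19/5  [A, B, C are collinear ∩ DC ⟂ AB]
   → C = (67/5, 19/5)

C = (67/5, 19/5)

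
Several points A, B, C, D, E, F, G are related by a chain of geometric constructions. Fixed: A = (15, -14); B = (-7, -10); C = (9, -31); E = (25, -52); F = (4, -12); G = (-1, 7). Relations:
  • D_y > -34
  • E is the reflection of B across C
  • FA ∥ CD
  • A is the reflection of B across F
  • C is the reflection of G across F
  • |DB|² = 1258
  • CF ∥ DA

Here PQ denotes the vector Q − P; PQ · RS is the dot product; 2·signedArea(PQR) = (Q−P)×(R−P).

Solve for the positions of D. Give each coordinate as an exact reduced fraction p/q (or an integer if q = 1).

1. D_x = 20  [CF ∥ DA ∩ FA ∥ CD]
2. D_y = -33  [CF ∥ DA ∩ FA ∥ CD]
   → D = (20, -33)

D = (20, -33)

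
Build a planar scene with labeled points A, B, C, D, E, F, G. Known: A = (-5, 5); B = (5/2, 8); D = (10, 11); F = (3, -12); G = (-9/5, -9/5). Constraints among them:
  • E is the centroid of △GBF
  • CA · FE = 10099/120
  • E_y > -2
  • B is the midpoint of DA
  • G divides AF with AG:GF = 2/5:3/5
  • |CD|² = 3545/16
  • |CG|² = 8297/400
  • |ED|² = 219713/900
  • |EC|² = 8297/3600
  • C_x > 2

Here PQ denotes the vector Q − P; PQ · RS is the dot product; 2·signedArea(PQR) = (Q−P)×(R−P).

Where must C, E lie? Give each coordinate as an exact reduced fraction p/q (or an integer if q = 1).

1. E_x = 37/30  [E is the centroid of △GBF]
2. E_y = -29/15  [E is the centroid of △GBF]
   → E = (37/30, -29/15)
3. C_x = 11/4  [line 53/30·x + -151/15·y + -2999/120 = 0 ∩ |CG|² = 8297/400]
4. C_y = -2  [line 53/30·x + -151/15·y + -2999/120 = 0 ∩ |CG|² = 8297/400]
   → C = (11/4, -2)

C = (11/4, -2)
E = (37/30, -29/15)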